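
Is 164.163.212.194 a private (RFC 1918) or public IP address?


RFC 1918 private ranges:
  10.0.0.0/8 (10.0.0.0 - 10.255.255.255)
  172.16.0.0/12 (172.16.0.0 - 172.31.255.255)
  192.168.0.0/16 (192.168.0.0 - 192.168.255.255)
Public (not in any RFC 1918 range)


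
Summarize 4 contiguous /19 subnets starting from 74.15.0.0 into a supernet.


Original prefix: /19
Number of subnets: 4 = 2^2
New prefix = 19 - 2 = 17
Supernet: 74.15.0.0/17


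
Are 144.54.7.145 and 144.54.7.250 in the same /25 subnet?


Mask: 255.255.255.128
144.54.7.145 AND mask = 144.54.7.128
144.54.7.250 AND mask = 144.54.7.128
Yes, same subnet (144.54.7.128)


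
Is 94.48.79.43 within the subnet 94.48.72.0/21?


Subnet network: 94.48.72.0
Test IP AND mask: 94.48.72.0
Yes, 94.48.79.43 is in 94.48.72.0/21


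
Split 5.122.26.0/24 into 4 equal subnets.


New prefix = 24 + 2 = 26
Each subnet has 64 addresses
  5.122.26.0/26
  5.122.26.64/26
  5.122.26.128/26
  5.122.26.192/26
Subnets: 5.122.26.0/26, 5.122.26.64/26, 5.122.26.128/26, 5.122.26.192/26


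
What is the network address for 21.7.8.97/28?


IP:   00010101.00000111.00001000.01100001
Mask: 11111111.11111111.11111111.11110000
AND operation:
Net:  00010101.00000111.00001000.01100000
Network: 21.7.8.96/28


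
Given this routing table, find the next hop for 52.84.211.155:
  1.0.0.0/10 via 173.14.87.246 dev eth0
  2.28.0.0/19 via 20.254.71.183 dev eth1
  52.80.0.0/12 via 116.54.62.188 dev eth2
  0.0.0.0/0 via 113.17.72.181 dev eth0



Longest prefix match for 52.84.211.155:
  /10 1.0.0.0: no
  /19 2.28.0.0: no
  /12 52.80.0.0: MATCH
  /0 0.0.0.0: MATCH
Selected: next-hop 116.54.62.188 via eth2 (matched /12)


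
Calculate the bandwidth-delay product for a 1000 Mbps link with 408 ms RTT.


BDP = bandwidth * RTT
= 1000 Mbps * 408 ms
= 1000 * 1e6 * 408 / 1000 bits
= 408000000 bits
= 51000000 bytes
= 49804.6875 KB
BDP = 408000000 bits (51000000 bytes)


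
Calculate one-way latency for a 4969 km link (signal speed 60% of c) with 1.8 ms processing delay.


Speed = 0.6 * 3e5 km/s = 180000 km/s
Propagation delay = 4969 / 180000 = 0.0276 s = 27.6056 ms
Processing delay = 1.8 ms
Total one-way latency = 29.4056 ms


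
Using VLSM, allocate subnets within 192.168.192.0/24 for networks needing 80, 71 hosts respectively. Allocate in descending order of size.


80 hosts -> /25 (126 usable): 192.168.192.0/25
71 hosts -> /25 (126 usable): 192.168.192.128/25
Allocation: 192.168.192.0/25 (80 hosts, 126 usable); 192.168.192.128/25 (71 hosts, 126 usable)


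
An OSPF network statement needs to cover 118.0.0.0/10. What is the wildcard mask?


Subnet mask: 255.192.0.0
Wildcard = 255.255.255.255 - subnet mask
255 - 255 = 0
255 - 192 = 63
255 - 0 = 255
255 - 0 = 255
Wildcard: 0.63.255.255


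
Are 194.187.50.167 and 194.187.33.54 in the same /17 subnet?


Mask: 255.255.128.0
194.187.50.167 AND mask = 194.187.0.0
194.187.33.54 AND mask = 194.187.0.0
Yes, same subnet (194.187.0.0)


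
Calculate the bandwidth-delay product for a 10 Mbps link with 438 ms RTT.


BDP = bandwidth * RTT
= 10 Mbps * 438 ms
= 10 * 1e6 * 438 / 1000 bits
= 4380000 bits
= 547500 bytes
= 534.668 KB
BDP = 4380000 bits (547500 bytes)


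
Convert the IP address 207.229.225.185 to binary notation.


207 = 11001111
229 = 11100101
225 = 11100001
185 = 10111001
Binary: 11001111.11100101.11100001.10111001


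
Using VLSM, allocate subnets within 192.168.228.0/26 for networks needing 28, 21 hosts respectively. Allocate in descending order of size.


28 hosts -> /27 (30 usable): 192.168.228.0/27
21 hosts -> /27 (30 usable): 192.168.228.32/27
Allocation: 192.168.228.0/27 (28 hosts, 30 usable); 192.168.228.32/27 (21 hosts, 30 usable)


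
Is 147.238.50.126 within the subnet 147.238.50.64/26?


Subnet network: 147.238.50.64
Test IP AND mask: 147.238.50.64
Yes, 147.238.50.126 is in 147.238.50.64/26


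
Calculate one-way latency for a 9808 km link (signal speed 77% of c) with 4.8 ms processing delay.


Speed = 0.77 * 3e5 km/s = 231000 km/s
Propagation delay = 9808 / 231000 = 0.0425 s = 42.4589 ms
Processing delay = 4.8 ms
Total one-way latency = 47.2589 ms


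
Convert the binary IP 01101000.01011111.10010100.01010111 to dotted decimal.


01101000 = 104
01011111 = 95
10010100 = 148
01010111 = 87
IP: 104.95.148.87


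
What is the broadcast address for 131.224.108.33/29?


Network: 131.224.108.32/29
Host bits = 3
Set all host bits to 1:
Broadcast: 131.224.108.39


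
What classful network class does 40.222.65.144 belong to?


First octet: 40
Binary: 00101000
0xxxxxxx -> Class A (1-126)
Class A, default mask 255.0.0.0 (/8)


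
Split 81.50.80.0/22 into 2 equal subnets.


New prefix = 22 + 1 = 23
Each subnet has 512 addresses
  81.50.80.0/23
  81.50.82.0/23
Subnets: 81.50.80.0/23, 81.50.82.0/23


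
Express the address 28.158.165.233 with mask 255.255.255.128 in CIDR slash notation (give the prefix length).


Binary: 11111111.11111111.11111111.10000000
Count leading 1s
Prefix: /25


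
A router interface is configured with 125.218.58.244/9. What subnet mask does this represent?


/9 means 9 network bits, 23 host bits
Binary: 11111111100000000000000000000000
Mask: 255.128.0.0


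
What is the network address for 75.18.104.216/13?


IP:   01001011.00010010.01101000.11011000
Mask: 11111111.11111000.00000000.00000000
AND operation:
Net:  01001011.00010000.00000000.00000000
Network: 75.16.0.0/13


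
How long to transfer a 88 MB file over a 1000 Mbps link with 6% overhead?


Effective throughput = 1000 * (1 - 6/100) = 940 Mbps
File size in Mb = 88 * 8 = 704 Mb
Time = 704 / 940
Time = 0.7489 seconds


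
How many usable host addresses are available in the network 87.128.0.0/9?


Host bits = 32 - 9 = 23
Total addresses = 2^23 = 8388608
Usable = total - 2 (network and broadcast)
Usable hosts: 8388606


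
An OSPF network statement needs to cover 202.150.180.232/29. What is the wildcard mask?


Subnet mask: 255.255.255.248
Wildcard = 255.255.255.255 - subnet mask
255 - 255 = 0
255 - 255 = 0
255 - 255 = 0
255 - 248 = 7
Wildcard: 0.0.0.7


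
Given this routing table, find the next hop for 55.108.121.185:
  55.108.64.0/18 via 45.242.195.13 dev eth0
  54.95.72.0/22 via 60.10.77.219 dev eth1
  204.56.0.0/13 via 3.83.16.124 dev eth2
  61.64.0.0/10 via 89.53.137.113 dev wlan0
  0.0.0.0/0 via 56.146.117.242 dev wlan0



Longest prefix match for 55.108.121.185:
  /18 55.108.64.0: MATCH
  /22 54.95.72.0: no
  /13 204.56.0.0: no
  /10 61.64.0.0: no
  /0 0.0.0.0: MATCH
Selected: next-hop 45.242.195.13 via eth0 (matched /18)


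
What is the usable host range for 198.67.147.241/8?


Network: 198.0.0.0
Broadcast: 198.255.255.255
First usable = network + 1
Last usable = broadcast - 1
Range: 198.0.0.1 to 198.255.255.254


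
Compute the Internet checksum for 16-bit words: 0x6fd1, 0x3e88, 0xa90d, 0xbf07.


Sum all words (with carry folding):
+ 0x6fd1 = 0x6fd1
+ 0x3e88 = 0xae59
+ 0xa90d = 0x5767
+ 0xbf07 = 0x166f
One's complement: ~0x166f
Checksum = 0xe990


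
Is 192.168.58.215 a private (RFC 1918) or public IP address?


RFC 1918 private ranges:
  10.0.0.0/8 (10.0.0.0 - 10.255.255.255)
  172.16.0.0/12 (172.16.0.0 - 172.31.255.255)
  192.168.0.0/16 (192.168.0.0 - 192.168.255.255)
Private (in 192.168.0.0/16)


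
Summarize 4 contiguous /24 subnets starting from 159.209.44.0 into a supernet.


Original prefix: /24
Number of subnets: 4 = 2^2
New prefix = 24 - 2 = 22
Supernet: 159.209.44.0/22


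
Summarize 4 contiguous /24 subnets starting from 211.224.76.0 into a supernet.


Original prefix: /24
Number of subnets: 4 = 2^2
New prefix = 24 - 2 = 22
Supernet: 211.224.76.0/22


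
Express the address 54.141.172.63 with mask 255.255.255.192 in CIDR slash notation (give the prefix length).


Binary: 11111111.11111111.11111111.11000000
Count leading 1s
Prefix: /26


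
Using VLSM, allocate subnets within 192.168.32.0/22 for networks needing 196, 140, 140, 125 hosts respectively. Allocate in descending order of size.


196 hosts -> /24 (254 usable): 192.168.32.0/24
140 hosts -> /24 (254 usable): 192.168.33.0/24
140 hosts -> /24 (254 usable): 192.168.34.0/24
125 hosts -> /25 (126 usable): 192.168.35.0/25
Allocation: 192.168.32.0/24 (196 hosts, 254 usable); 192.168.33.0/24 (140 hosts, 254 usable); 192.168.34.0/24 (140 hosts, 254 usable); 192.168.35.0/25 (125 hosts, 126 usable)


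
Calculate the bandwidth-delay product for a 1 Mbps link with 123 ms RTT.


BDP = bandwidth * RTT
= 1 Mbps * 123 ms
= 1 * 1e6 * 123 / 1000 bits
= 123000 bits
= 15375 bytes
= 15.0146 KB
BDP = 123000 bits (15375 bytes)


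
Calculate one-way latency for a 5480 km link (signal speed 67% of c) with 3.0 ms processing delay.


Speed = 0.67 * 3e5 km/s = 201000 km/s
Propagation delay = 5480 / 201000 = 0.0273 s = 27.2637 ms
Processing delay = 3.0 ms
Total one-way latency = 30.2637 ms


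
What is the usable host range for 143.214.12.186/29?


Network: 143.214.12.184
Broadcast: 143.214.12.191
First usable = network + 1
Last usable = broadcast - 1
Range: 143.214.12.185 to 143.214.12.190


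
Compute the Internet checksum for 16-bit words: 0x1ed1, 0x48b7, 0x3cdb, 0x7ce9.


Sum all words (with carry folding):
+ 0x1ed1 = 0x1ed1
+ 0x48b7 = 0x6788
+ 0x3cdb = 0xa463
+ 0x7ce9 = 0x214d
One's complement: ~0x214d
Checksum = 0xdeb2


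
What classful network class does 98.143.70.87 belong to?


First octet: 98
Binary: 01100010
0xxxxxxx -> Class A (1-126)
Class A, default mask 255.0.0.0 (/8)


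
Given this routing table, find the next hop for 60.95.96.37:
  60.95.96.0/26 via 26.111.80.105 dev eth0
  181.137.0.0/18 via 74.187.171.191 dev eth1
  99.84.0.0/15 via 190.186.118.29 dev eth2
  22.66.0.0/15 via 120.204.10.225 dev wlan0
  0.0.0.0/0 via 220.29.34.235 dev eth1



Longest prefix match for 60.95.96.37:
  /26 60.95.96.0: MATCH
  /18 181.137.0.0: no
  /15 99.84.0.0: no
  /15 22.66.0.0: no
  /0 0.0.0.0: MATCH
Selected: next-hop 26.111.80.105 via eth0 (matched /26)


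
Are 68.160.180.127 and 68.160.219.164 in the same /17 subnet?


Mask: 255.255.128.0
68.160.180.127 AND mask = 68.160.128.0
68.160.219.164 AND mask = 68.160.128.0
Yes, same subnet (68.160.128.0)


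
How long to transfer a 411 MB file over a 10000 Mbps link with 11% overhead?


Effective throughput = 10000 * (1 - 11/100) = 8900 Mbps
File size in Mb = 411 * 8 = 3288 Mb
Time = 3288 / 8900
Time = 0.3694 seconds


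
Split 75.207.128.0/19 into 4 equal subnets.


New prefix = 19 + 2 = 21
Each subnet has 2048 addresses
  75.207.128.0/21
  75.207.136.0/21
  75.207.144.0/21
  75.207.152.0/21
Subnets: 75.207.128.0/21, 75.207.136.0/21, 75.207.144.0/21, 75.207.152.0/21


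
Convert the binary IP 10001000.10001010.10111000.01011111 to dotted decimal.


10001000 = 136
10001010 = 138
10111000 = 184
01011111 = 95
IP: 136.138.184.95


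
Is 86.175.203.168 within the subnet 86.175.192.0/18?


Subnet network: 86.175.192.0
Test IP AND mask: 86.175.192.0
Yes, 86.175.203.168 is in 86.175.192.0/18


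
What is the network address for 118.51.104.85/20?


IP:   01110110.00110011.01101000.01010101
Mask: 11111111.11111111.11110000.00000000
AND operation:
Net:  01110110.00110011.01100000.00000000
Network: 118.51.96.0/20


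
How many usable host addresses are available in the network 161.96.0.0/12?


Host bits = 32 - 12 = 20
Total addresses = 2^20 = 1048576
Usable = total - 2 (network and broadcast)
Usable hosts: 1048574


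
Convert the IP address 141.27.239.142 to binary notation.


141 = 10001101
27 = 00011011
239 = 11101111
142 = 10001110
Binary: 10001101.00011011.11101111.10001110


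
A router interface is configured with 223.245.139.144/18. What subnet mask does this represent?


/18 means 18 network bits, 14 host bits
Binary: 11111111111111111100000000000000
Mask: 255.255.192.0


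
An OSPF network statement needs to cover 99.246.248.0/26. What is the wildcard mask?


Subnet mask: 255.255.255.192
Wildcard = 255.255.255.255 - subnet mask
255 - 255 = 0
255 - 255 = 0
255 - 255 = 0
255 - 192 = 63
Wildcard: 0.0.0.63


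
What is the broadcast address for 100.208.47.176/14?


Network: 100.208.0.0/14
Host bits = 18
Set all host bits to 1:
Broadcast: 100.211.255.255


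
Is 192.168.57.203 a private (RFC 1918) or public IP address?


RFC 1918 private ranges:
  10.0.0.0/8 (10.0.0.0 - 10.255.255.255)
  172.16.0.0/12 (172.16.0.0 - 172.31.255.255)
  192.168.0.0/16 (192.168.0.0 - 192.168.255.255)
Private (in 192.168.0.0/16)


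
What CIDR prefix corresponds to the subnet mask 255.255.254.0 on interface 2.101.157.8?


Binary: 11111111.11111111.11111110.00000000
Count leading 1s
Prefix: /23


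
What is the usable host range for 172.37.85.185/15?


Network: 172.36.0.0
Broadcast: 172.37.255.255
First usable = network + 1
Last usable = broadcast - 1
Range: 172.36.0.1 to 172.37.255.254


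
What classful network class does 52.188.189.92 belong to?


First octet: 52
Binary: 00110100
0xxxxxxx -> Class A (1-126)
Class A, default mask 255.0.0.0 (/8)


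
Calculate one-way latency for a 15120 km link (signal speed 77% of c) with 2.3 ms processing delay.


Speed = 0.77 * 3e5 km/s = 231000 km/s
Propagation delay = 15120 / 231000 = 0.0655 s = 65.4545 ms
Processing delay = 2.3 ms
Total one-way latency = 67.7545 ms


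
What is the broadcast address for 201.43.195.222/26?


Network: 201.43.195.192/26
Host bits = 6
Set all host bits to 1:
Broadcast: 201.43.195.255


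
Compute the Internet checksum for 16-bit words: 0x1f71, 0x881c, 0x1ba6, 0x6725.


Sum all words (with carry folding):
+ 0x1f71 = 0x1f71
+ 0x881c = 0xa78d
+ 0x1ba6 = 0xc333
+ 0x6725 = 0x2a59
One's complement: ~0x2a59
Checksum = 0xd5a6


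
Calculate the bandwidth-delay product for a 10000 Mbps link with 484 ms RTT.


BDP = bandwidth * RTT
= 10000 Mbps * 484 ms
= 10000 * 1e6 * 484 / 1000 bits
= 4840000000 bits
= 605000000 bytes
= 590820.3125 KB
BDP = 4840000000 bits (605000000 bytes)


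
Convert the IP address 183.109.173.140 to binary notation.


183 = 10110111
109 = 01101101
173 = 10101101
140 = 10001100
Binary: 10110111.01101101.10101101.10001100


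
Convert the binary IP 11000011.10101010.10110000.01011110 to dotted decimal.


11000011 = 195
10101010 = 170
10110000 = 176
01011110 = 94
IP: 195.170.176.94


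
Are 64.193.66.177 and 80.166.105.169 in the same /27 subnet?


Mask: 255.255.255.224
64.193.66.177 AND mask = 64.193.66.160
80.166.105.169 AND mask = 80.166.105.160
No, different subnets (64.193.66.160 vs 80.166.105.160)


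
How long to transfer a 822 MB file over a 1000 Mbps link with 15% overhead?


Effective throughput = 1000 * (1 - 15/100) = 850 Mbps
File size in Mb = 822 * 8 = 6576 Mb
Time = 6576 / 850
Time = 7.7365 seconds


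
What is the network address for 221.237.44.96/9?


IP:   11011101.11101101.00101100.01100000
Mask: 11111111.10000000.00000000.00000000
AND operation:
Net:  11011101.10000000.00000000.00000000
Network: 221.128.0.0/9


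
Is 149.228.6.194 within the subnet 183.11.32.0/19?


Subnet network: 183.11.32.0
Test IP AND mask: 149.228.0.0
No, 149.228.6.194 is not in 183.11.32.0/19


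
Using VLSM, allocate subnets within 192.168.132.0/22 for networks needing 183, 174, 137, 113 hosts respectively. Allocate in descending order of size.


183 hosts -> /24 (254 usable): 192.168.132.0/24
174 hosts -> /24 (254 usable): 192.168.133.0/24
137 hosts -> /24 (254 usable): 192.168.134.0/24
113 hosts -> /25 (126 usable): 192.168.135.0/25
Allocation: 192.168.132.0/24 (183 hosts, 254 usable); 192.168.133.0/24 (174 hosts, 254 usable); 192.168.134.0/24 (137 hosts, 254 usable); 192.168.135.0/25 (113 hosts, 126 usable)


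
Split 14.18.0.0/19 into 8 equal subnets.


New prefix = 19 + 3 = 22
Each subnet has 1024 addresses
  14.18.0.0/22
  14.18.4.0/22
  14.18.8.0/22
  14.18.12.0/22
  14.18.16.0/22
  14.18.20.0/22
  14.18.24.0/22
  14.18.28.0/22
Subnets: 14.18.0.0/22, 14.18.4.0/22, 14.18.8.0/22, 14.18.12.0/22, 14.18.16.0/22, 14.18.20.0/22, 14.18.24.0/22, 14.18.28.0/22


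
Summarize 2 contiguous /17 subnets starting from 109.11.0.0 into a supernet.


Original prefix: /17
Number of subnets: 2 = 2^1
New prefix = 17 - 1 = 16
Supernet: 109.11.0.0/16


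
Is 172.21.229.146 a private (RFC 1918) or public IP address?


RFC 1918 private ranges:
  10.0.0.0/8 (10.0.0.0 - 10.255.255.255)
  172.16.0.0/12 (172.16.0.0 - 172.31.255.255)
  192.168.0.0/16 (192.168.0.0 - 192.168.255.255)
Private (in 172.16.0.0/12)


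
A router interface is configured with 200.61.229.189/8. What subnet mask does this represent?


/8 means 8 network bits, 24 host bits
Binary: 11111111000000000000000000000000
Mask: 255.0.0.0


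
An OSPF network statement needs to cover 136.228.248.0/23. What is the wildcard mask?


Subnet mask: 255.255.254.0
Wildcard = 255.255.255.255 - subnet mask
255 - 255 = 0
255 - 255 = 0
255 - 254 = 1
255 - 0 = 255
Wildcard: 0.0.1.255


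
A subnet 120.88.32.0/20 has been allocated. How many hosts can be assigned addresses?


Host bits = 32 - 20 = 12
Total addresses = 2^12 = 4096
Usable = total - 2 (network and broadcast)
Usable hosts: 4094


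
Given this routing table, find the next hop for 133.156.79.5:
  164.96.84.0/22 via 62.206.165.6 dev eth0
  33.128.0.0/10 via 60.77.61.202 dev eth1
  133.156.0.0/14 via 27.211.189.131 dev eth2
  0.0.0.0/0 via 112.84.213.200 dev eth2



Longest prefix match for 133.156.79.5:
  /22 164.96.84.0: no
  /10 33.128.0.0: no
  /14 133.156.0.0: MATCH
  /0 0.0.0.0: MATCH
Selected: next-hop 27.211.189.131 via eth2 (matched /14)


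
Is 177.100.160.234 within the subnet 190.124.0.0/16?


Subnet network: 190.124.0.0
Test IP AND mask: 177.100.0.0
No, 177.100.160.234 is not in 190.124.0.0/16


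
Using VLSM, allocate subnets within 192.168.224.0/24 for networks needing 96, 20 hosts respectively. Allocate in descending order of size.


96 hosts -> /25 (126 usable): 192.168.224.0/25
20 hosts -> /27 (30 usable): 192.168.224.128/27
Allocation: 192.168.224.0/25 (96 hosts, 126 usable); 192.168.224.128/27 (20 hosts, 30 usable)


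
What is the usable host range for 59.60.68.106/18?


Network: 59.60.64.0
Broadcast: 59.60.127.255
First usable = network + 1
Last usable = broadcast - 1
Range: 59.60.64.1 to 59.60.127.254


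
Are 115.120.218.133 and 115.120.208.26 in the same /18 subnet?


Mask: 255.255.192.0
115.120.218.133 AND mask = 115.120.192.0
115.120.208.26 AND mask = 115.120.192.0
Yes, same subnet (115.120.192.0)


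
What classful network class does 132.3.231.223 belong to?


First octet: 132
Binary: 10000100
10xxxxxx -> Class B (128-191)
Class B, default mask 255.255.0.0 (/16)


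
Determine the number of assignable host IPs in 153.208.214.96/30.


Host bits = 32 - 30 = 2
Total addresses = 2^2 = 4
Usable = total - 2 (network and broadcast)
Usable hosts: 2


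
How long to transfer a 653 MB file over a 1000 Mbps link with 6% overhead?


Effective throughput = 1000 * (1 - 6/100) = 940 Mbps
File size in Mb = 653 * 8 = 5224 Mb
Time = 5224 / 940
Time = 5.5574 seconds


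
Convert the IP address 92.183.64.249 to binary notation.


92 = 01011100
183 = 10110111
64 = 01000000
249 = 11111001
Binary: 01011100.10110111.01000000.11111001


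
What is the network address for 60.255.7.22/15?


IP:   00111100.11111111.00000111.00010110
Mask: 11111111.11111110.00000000.00000000
AND operation:
Net:  00111100.11111110.00000000.00000000
Network: 60.254.0.0/15


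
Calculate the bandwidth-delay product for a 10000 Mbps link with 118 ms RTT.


BDP = bandwidth * RTT
= 10000 Mbps * 118 ms
= 10000 * 1e6 * 118 / 1000 bits
= 1180000000 bits
= 147500000 bytes
= 144042.9688 KB
BDP = 1180000000 bits (147500000 bytes)


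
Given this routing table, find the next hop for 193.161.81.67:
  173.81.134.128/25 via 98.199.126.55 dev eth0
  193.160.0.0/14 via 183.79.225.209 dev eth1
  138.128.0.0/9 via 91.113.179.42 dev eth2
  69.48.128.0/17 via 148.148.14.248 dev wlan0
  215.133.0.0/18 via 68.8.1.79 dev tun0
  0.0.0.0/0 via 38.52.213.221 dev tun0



Longest prefix match for 193.161.81.67:
  /25 173.81.134.128: no
  /14 193.160.0.0: MATCH
  /9 138.128.0.0: no
  /17 69.48.128.0: no
  /18 215.133.0.0: no
  /0 0.0.0.0: MATCH
Selected: next-hop 183.79.225.209 via eth1 (matched /14)


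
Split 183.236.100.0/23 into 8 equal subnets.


New prefix = 23 + 3 = 26
Each subnet has 64 addresses
  183.236.100.0/26
  183.236.100.64/26
  183.236.100.128/26
  183.236.100.192/26
  183.236.101.0/26
  183.236.101.64/26
  183.236.101.128/26
  183.236.101.192/26
Subnets: 183.236.100.0/26, 183.236.100.64/26, 183.236.100.128/26, 183.236.100.192/26, 183.236.101.0/26, 183.236.101.64/26, 183.236.101.128/26, 183.236.101.192/26


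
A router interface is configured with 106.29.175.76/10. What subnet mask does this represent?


/10 means 10 network bits, 22 host bits
Binary: 11111111110000000000000000000000
Mask: 255.192.0.0


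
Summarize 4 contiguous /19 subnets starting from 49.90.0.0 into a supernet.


Original prefix: /19
Number of subnets: 4 = 2^2
New prefix = 19 - 2 = 17
Supernet: 49.90.0.0/17


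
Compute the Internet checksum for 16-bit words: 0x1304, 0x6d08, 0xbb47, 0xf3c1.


Sum all words (with carry folding):
+ 0x1304 = 0x1304
+ 0x6d08 = 0x800c
+ 0xbb47 = 0x3b54
+ 0xf3c1 = 0x2f16
One's complement: ~0x2f16
Checksum = 0xd0e9


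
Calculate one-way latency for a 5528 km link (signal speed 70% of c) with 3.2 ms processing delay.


Speed = 0.7 * 3e5 km/s = 210000 km/s
Propagation delay = 5528 / 210000 = 0.0263 s = 26.3238 ms
Processing delay = 3.2 ms
Total one-way latency = 29.5238 ms


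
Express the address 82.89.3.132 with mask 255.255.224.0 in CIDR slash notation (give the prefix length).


Binary: 11111111.11111111.11100000.00000000
Count leading 1s
Prefix: /19


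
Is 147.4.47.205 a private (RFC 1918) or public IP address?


RFC 1918 private ranges:
  10.0.0.0/8 (10.0.0.0 - 10.255.255.255)
  172.16.0.0/12 (172.16.0.0 - 172.31.255.255)
  192.168.0.0/16 (192.168.0.0 - 192.168.255.255)
Public (not in any RFC 1918 range)


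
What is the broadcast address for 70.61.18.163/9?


Network: 70.0.0.0/9
Host bits = 23
Set all host bits to 1:
Broadcast: 70.127.255.255


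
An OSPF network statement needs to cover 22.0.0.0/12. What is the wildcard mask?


Subnet mask: 255.240.0.0
Wildcard = 255.255.255.255 - subnet mask
255 - 255 = 0
255 - 240 = 15
255 - 0 = 255
255 - 0 = 255
Wildcard: 0.15.255.255


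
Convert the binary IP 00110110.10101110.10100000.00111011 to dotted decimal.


00110110 = 54
10101110 = 174
10100000 = 160
00111011 = 59
IP: 54.174.160.59


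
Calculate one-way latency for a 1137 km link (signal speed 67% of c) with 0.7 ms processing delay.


Speed = 0.67 * 3e5 km/s = 201000 km/s
Propagation delay = 1137 / 201000 = 0.0057 s = 5.6567 ms
Processing delay = 0.7 ms
Total one-way latency = 6.3567 ms


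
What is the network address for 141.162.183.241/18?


IP:   10001101.10100010.10110111.11110001
Mask: 11111111.11111111.11000000.00000000
AND operation:
Net:  10001101.10100010.10000000.00000000
Network: 141.162.128.0/18


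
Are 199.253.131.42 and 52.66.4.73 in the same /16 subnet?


Mask: 255.255.0.0
199.253.131.42 AND mask = 199.253.0.0
52.66.4.73 AND mask = 52.66.0.0
No, different subnets (199.253.0.0 vs 52.66.0.0)


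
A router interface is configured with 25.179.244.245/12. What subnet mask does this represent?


/12 means 12 network bits, 20 host bits
Binary: 11111111111100000000000000000000
Mask: 255.240.0.0


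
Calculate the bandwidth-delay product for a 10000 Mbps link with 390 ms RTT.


BDP = bandwidth * RTT
= 10000 Mbps * 390 ms
= 10000 * 1e6 * 390 / 1000 bits
= 3900000000 bits
= 487500000 bytes
= 476074.2188 KB
BDP = 3900000000 bits (487500000 bytes)


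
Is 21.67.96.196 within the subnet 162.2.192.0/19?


Subnet network: 162.2.192.0
Test IP AND mask: 21.67.96.0
No, 21.67.96.196 is not in 162.2.192.0/19


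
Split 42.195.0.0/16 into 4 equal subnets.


New prefix = 16 + 2 = 18
Each subnet has 16384 addresses
  42.195.0.0/18
  42.195.64.0/18
  42.195.128.0/18
  42.195.192.0/18
Subnets: 42.195.0.0/18, 42.195.64.0/18, 42.195.128.0/18, 42.195.192.0/18


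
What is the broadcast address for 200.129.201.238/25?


Network: 200.129.201.128/25
Host bits = 7
Set all host bits to 1:
Broadcast: 200.129.201.255


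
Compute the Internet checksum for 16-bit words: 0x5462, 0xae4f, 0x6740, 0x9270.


Sum all words (with carry folding):
+ 0x5462 = 0x5462
+ 0xae4f = 0x02b2
+ 0x6740 = 0x69f2
+ 0x9270 = 0xfc62
One's complement: ~0xfc62
Checksum = 0x039d


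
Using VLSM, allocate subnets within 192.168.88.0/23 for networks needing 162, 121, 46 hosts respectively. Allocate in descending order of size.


162 hosts -> /24 (254 usable): 192.168.88.0/24
121 hosts -> /25 (126 usable): 192.168.89.0/25
46 hosts -> /26 (62 usable): 192.168.89.128/26
Allocation: 192.168.88.0/24 (162 hosts, 254 usable); 192.168.89.0/25 (121 hosts, 126 usable); 192.168.89.128/26 (46 hosts, 62 usable)


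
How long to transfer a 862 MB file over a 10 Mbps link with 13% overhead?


Effective throughput = 10 * (1 - 13/100) = 8.7 Mbps
File size in Mb = 862 * 8 = 6896 Mb
Time = 6896 / 8.7
Time = 792.6437 seconds


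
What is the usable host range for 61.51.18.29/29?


Network: 61.51.18.24
Broadcast: 61.51.18.31
First usable = network + 1
Last usable = broadcast - 1
Range: 61.51.18.25 to 61.51.18.30


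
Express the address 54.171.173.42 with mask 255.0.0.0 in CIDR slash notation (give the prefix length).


Binary: 11111111.00000000.00000000.00000000
Count leading 1s
Prefix: /8


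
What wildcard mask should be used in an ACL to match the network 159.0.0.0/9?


Subnet mask: 255.128.0.0
Wildcard = 255.255.255.255 - subnet mask
255 - 255 = 0
255 - 128 = 127
255 - 0 = 255
255 - 0 = 255
Wildcard: 0.127.255.255


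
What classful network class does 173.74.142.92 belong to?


First octet: 173
Binary: 10101101
10xxxxxx -> Class B (128-191)
Class B, default mask 255.255.0.0 (/16)


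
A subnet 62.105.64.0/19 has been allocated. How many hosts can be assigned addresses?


Host bits = 32 - 19 = 13
Total addresses = 2^13 = 8192
Usable = total - 2 (network and broadcast)
Usable hosts: 8190


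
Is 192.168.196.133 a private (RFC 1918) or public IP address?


RFC 1918 private ranges:
  10.0.0.0/8 (10.0.0.0 - 10.255.255.255)
  172.16.0.0/12 (172.16.0.0 - 172.31.255.255)
  192.168.0.0/16 (192.168.0.0 - 192.168.255.255)
Private (in 192.168.0.0/16)


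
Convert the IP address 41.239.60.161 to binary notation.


41 = 00101001
239 = 11101111
60 = 00111100
161 = 10100001
Binary: 00101001.11101111.00111100.10100001


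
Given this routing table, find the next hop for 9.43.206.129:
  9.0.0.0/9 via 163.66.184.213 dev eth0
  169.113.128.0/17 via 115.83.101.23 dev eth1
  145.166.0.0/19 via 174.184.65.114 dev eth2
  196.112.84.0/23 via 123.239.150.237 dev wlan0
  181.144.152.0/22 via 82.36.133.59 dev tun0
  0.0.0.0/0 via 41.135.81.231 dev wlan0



Longest prefix match for 9.43.206.129:
  /9 9.0.0.0: MATCH
  /17 169.113.128.0: no
  /19 145.166.0.0: no
  /23 196.112.84.0: no
  /22 181.144.152.0: no
  /0 0.0.0.0: MATCH
Selected: next-hop 163.66.184.213 via eth0 (matched /9)


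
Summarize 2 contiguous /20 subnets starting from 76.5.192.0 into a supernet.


Original prefix: /20
Number of subnets: 2 = 2^1
New prefix = 20 - 1 = 19
Supernet: 76.5.192.0/19


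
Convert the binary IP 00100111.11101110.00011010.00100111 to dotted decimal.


00100111 = 39
11101110 = 238
00011010 = 26
00100111 = 39
IP: 39.238.26.39


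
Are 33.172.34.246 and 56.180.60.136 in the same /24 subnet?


Mask: 255.255.255.0
33.172.34.246 AND mask = 33.172.34.0
56.180.60.136 AND mask = 56.180.60.0
No, different subnets (33.172.34.0 vs 56.180.60.0)


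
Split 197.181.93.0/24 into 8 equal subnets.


New prefix = 24 + 3 = 27
Each subnet has 32 addresses
  197.181.93.0/27
  197.181.93.32/27
  197.181.93.64/27
  197.181.93.96/27
  197.181.93.128/27
  197.181.93.160/27
  197.181.93.192/27
  197.181.93.224/27
Subnets: 197.181.93.0/27, 197.181.93.32/27, 197.181.93.64/27, 197.181.93.96/27, 197.181.93.128/27, 197.181.93.160/27, 197.181.93.192/27, 197.181.93.224/27


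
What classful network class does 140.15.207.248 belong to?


First octet: 140
Binary: 10001100
10xxxxxx -> Class B (128-191)
Class B, default mask 255.255.0.0 (/16)


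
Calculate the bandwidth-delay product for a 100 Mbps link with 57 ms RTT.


BDP = bandwidth * RTT
= 100 Mbps * 57 ms
= 100 * 1e6 * 57 / 1000 bits
= 5700000 bits
= 712500 bytes
= 695.8008 KB
BDP = 5700000 bits (712500 bytes)


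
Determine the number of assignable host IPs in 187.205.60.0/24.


Host bits = 32 - 24 = 8
Total addresses = 2^8 = 256
Usable = total - 2 (network and broadcast)
Usable hosts: 254


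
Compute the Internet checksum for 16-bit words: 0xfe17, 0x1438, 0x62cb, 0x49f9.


Sum all words (with carry folding):
+ 0xfe17 = 0xfe17
+ 0x1438 = 0x1250
+ 0x62cb = 0x751b
+ 0x49f9 = 0xbf14
One's complement: ~0xbf14
Checksum = 0x40eb


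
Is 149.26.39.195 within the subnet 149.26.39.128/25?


Subnet network: 149.26.39.128
Test IP AND mask: 149.26.39.128
Yes, 149.26.39.195 is in 149.26.39.128/25


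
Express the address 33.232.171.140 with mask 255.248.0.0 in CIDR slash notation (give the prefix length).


Binary: 11111111.11111000.00000000.00000000
Count leading 1s
Prefix: /13


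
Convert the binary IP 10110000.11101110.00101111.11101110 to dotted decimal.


10110000 = 176
11101110 = 238
00101111 = 47
11101110 = 238
IP: 176.238.47.238


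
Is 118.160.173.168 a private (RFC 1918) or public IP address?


RFC 1918 private ranges:
  10.0.0.0/8 (10.0.0.0 - 10.255.255.255)
  172.16.0.0/12 (172.16.0.0 - 172.31.255.255)
  192.168.0.0/16 (192.168.0.0 - 192.168.255.255)
Public (not in any RFC 1918 range)


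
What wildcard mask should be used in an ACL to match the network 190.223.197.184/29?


Subnet mask: 255.255.255.248
Wildcard = 255.255.255.255 - subnet mask
255 - 255 = 0
255 - 255 = 0
255 - 255 = 0
255 - 248 = 7
Wildcard: 0.0.0.7


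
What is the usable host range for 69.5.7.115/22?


Network: 69.5.4.0
Broadcast: 69.5.7.255
First usable = network + 1
Last usable = broadcast - 1
Range: 69.5.4.1 to 69.5.7.254


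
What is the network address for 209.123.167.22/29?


IP:   11010001.01111011.10100111.00010110
Mask: 11111111.11111111.11111111.11111000
AND operation:
Net:  11010001.01111011.10100111.00010000
Network: 209.123.167.16/29


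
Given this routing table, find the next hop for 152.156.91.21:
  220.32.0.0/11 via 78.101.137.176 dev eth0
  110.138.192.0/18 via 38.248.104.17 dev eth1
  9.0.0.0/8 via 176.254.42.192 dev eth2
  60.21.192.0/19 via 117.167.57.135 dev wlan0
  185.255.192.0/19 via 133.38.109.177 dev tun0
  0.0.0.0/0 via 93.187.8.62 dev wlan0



Longest prefix match for 152.156.91.21:
  /11 220.32.0.0: no
  /18 110.138.192.0: no
  /8 9.0.0.0: no
  /19 60.21.192.0: no
  /19 185.255.192.0: no
  /0 0.0.0.0: MATCH
Selected: next-hop 93.187.8.62 via wlan0 (matched /0)


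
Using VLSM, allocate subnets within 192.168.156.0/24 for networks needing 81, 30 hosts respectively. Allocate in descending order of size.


81 hosts -> /25 (126 usable): 192.168.156.0/25
30 hosts -> /27 (30 usable): 192.168.156.128/27
Allocation: 192.168.156.0/25 (81 hosts, 126 usable); 192.168.156.128/27 (30 hosts, 30 usable)


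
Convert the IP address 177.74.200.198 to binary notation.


177 = 10110001
74 = 01001010
200 = 11001000
198 = 11000110
Binary: 10110001.01001010.11001000.11000110


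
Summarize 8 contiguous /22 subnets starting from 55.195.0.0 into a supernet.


Original prefix: /22
Number of subnets: 8 = 2^3
New prefix = 22 - 3 = 19
Supernet: 55.195.0.0/19


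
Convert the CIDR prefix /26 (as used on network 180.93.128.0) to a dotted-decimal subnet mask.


/26 means 26 network bits, 6 host bits
Binary: 11111111111111111111111111000000
Mask: 255.255.255.192


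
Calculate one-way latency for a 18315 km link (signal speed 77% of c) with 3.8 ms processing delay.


Speed = 0.77 * 3e5 km/s = 231000 km/s
Propagation delay = 18315 / 231000 = 0.0793 s = 79.2857 ms
Processing delay = 3.8 ms
Total one-way latency = 83.0857 ms


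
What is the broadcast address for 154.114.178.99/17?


Network: 154.114.128.0/17
Host bits = 15
Set all host bits to 1:
Broadcast: 154.114.255.255


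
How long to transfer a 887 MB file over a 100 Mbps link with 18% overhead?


Effective throughput = 100 * (1 - 18/100) = 82 Mbps
File size in Mb = 887 * 8 = 7096 Mb
Time = 7096 / 82
Time = 86.5366 seconds


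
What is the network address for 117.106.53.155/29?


IP:   01110101.01101010.00110101.10011011
Mask: 11111111.11111111.11111111.11111000
AND operation:
Net:  01110101.01101010.00110101.10011000
Network: 117.106.53.152/29


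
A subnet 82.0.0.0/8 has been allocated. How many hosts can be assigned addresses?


Host bits = 32 - 8 = 24
Total addresses = 2^24 = 16777216
Usable = total - 2 (network and broadcast)
Usable hosts: 16777214


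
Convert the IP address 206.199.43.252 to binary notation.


206 = 11001110
199 = 11000111
43 = 00101011
252 = 11111100
Binary: 11001110.11000111.00101011.11111100


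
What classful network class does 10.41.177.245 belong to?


First octet: 10
Binary: 00001010
0xxxxxxx -> Class A (1-126)
Class A, default mask 255.0.0.0 (/8)


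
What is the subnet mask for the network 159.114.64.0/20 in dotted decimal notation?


/20 means 20 network bits, 12 host bits
Binary: 11111111111111111111000000000000
Mask: 255.255.240.0


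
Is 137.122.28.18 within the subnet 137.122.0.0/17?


Subnet network: 137.122.0.0
Test IP AND mask: 137.122.0.0
Yes, 137.122.28.18 is in 137.122.0.0/17


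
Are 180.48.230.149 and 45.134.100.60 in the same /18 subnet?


Mask: 255.255.192.0
180.48.230.149 AND mask = 180.48.192.0
45.134.100.60 AND mask = 45.134.64.0
No, different subnets (180.48.192.0 vs 45.134.64.0)


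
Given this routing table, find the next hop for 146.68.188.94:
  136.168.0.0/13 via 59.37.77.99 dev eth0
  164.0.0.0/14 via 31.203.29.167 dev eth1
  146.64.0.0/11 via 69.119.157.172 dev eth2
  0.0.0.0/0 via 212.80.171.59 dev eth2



Longest prefix match for 146.68.188.94:
  /13 136.168.0.0: no
  /14 164.0.0.0: no
  /11 146.64.0.0: MATCH
  /0 0.0.0.0: MATCH
Selected: next-hop 69.119.157.172 via eth2 (matched /11)


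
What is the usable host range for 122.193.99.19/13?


Network: 122.192.0.0
Broadcast: 122.199.255.255
First usable = network + 1
Last usable = broadcast - 1
Range: 122.192.0.1 to 122.199.255.254


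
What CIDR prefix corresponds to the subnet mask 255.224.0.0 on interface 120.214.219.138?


Binary: 11111111.11100000.00000000.00000000
Count leading 1s
Prefix: /11


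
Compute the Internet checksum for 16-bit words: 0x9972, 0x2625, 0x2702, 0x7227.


Sum all words (with carry folding):
+ 0x9972 = 0x9972
+ 0x2625 = 0xbf97
+ 0x2702 = 0xe699
+ 0x7227 = 0x58c1
One's complement: ~0x58c1
Checksum = 0xa73e


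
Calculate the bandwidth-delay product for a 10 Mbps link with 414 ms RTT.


BDP = bandwidth * RTT
= 10 Mbps * 414 ms
= 10 * 1e6 * 414 / 1000 bits
= 4140000 bits
= 517500 bytes
= 505.3711 KB
BDP = 4140000 bits (517500 bytes)


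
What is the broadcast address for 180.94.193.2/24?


Network: 180.94.193.0/24
Host bits = 8
Set all host bits to 1:
Broadcast: 180.94.193.255


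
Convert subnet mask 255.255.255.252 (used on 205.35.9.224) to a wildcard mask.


Subnet mask: 255.255.255.252
Wildcard = 255.255.255.255 - subnet mask
255 - 255 = 0
255 - 255 = 0
255 - 255 = 0
255 - 252 = 3
Wildcard: 0.0.0.3


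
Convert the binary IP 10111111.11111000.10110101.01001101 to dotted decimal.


10111111 = 191
11111000 = 248
10110101 = 181
01001101 = 77
IP: 191.248.181.77


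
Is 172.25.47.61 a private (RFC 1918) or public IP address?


RFC 1918 private ranges:
  10.0.0.0/8 (10.0.0.0 - 10.255.255.255)
  172.16.0.0/12 (172.16.0.0 - 172.31.255.255)
  192.168.0.0/16 (192.168.0.0 - 192.168.255.255)
Private (in 172.16.0.0/12)


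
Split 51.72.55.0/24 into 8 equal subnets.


New prefix = 24 + 3 = 27
Each subnet has 32 addresses
  51.72.55.0/27
  51.72.55.32/27
  51.72.55.64/27
  51.72.55.96/27
  51.72.55.128/27
  51.72.55.160/27
  51.72.55.192/27
  51.72.55.224/27
Subnets: 51.72.55.0/27, 51.72.55.32/27, 51.72.55.64/27, 51.72.55.96/27, 51.72.55.128/27, 51.72.55.160/27, 51.72.55.192/27, 51.72.55.224/27


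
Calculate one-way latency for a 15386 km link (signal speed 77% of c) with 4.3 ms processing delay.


Speed = 0.77 * 3e5 km/s = 231000 km/s
Propagation delay = 15386 / 231000 = 0.0666 s = 66.6061 ms
Processing delay = 4.3 ms
Total one-way latency = 70.9061 ms


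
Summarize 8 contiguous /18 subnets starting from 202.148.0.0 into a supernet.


Original prefix: /18
Number of subnets: 8 = 2^3
New prefix = 18 - 3 = 15
Supernet: 202.148.0.0/15


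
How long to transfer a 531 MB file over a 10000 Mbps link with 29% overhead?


Effective throughput = 10000 * (1 - 29/100) = 7100 Mbps
File size in Mb = 531 * 8 = 4248 Mb
Time = 4248 / 7100
Time = 0.5983 seconds


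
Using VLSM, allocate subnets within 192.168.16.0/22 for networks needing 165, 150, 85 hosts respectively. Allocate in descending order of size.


165 hosts -> /24 (254 usable): 192.168.16.0/24
150 hosts -> /24 (254 usable): 192.168.17.0/24
85 hosts -> /25 (126 usable): 192.168.18.0/25
Allocation: 192.168.16.0/24 (165 hosts, 254 usable); 192.168.17.0/24 (150 hosts, 254 usable); 192.168.18.0/25 (85 hosts, 126 usable)


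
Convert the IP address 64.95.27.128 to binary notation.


64 = 01000000
95 = 01011111
27 = 00011011
128 = 10000000
Binary: 01000000.01011111.00011011.10000000


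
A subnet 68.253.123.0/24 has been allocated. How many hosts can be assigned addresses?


Host bits = 32 - 24 = 8
Total addresses = 2^8 = 256
Usable = total - 2 (network and broadcast)
Usable hosts: 254


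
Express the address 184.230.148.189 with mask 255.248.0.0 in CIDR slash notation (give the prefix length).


Binary: 11111111.11111000.00000000.00000000
Count leading 1s
Prefix: /13


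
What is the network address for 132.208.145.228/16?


IP:   10000100.11010000.10010001.11100100
Mask: 11111111.11111111.00000000.00000000
AND operation:
Net:  10000100.11010000.00000000.00000000
Network: 132.208.0.0/16


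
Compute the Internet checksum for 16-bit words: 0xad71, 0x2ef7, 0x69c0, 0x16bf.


Sum all words (with carry folding):
+ 0xad71 = 0xad71
+ 0x2ef7 = 0xdc68
+ 0x69c0 = 0x4629
+ 0x16bf = 0x5ce8
One's complement: ~0x5ce8
Checksum = 0xa317


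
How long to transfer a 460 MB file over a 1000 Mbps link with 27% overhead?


Effective throughput = 1000 * (1 - 27/100) = 730 Mbps
File size in Mb = 460 * 8 = 3680 Mb
Time = 3680 / 730
Time = 5.0411 seconds


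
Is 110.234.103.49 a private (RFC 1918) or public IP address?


RFC 1918 private ranges:
  10.0.0.0/8 (10.0.0.0 - 10.255.255.255)
  172.16.0.0/12 (172.16.0.0 - 172.31.255.255)
  192.168.0.0/16 (192.168.0.0 - 192.168.255.255)
Public (not in any RFC 1918 range)


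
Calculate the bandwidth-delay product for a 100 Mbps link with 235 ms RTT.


BDP = bandwidth * RTT
= 100 Mbps * 235 ms
= 100 * 1e6 * 235 / 1000 bits
= 23500000 bits
= 2937500 bytes
= 2868.6523 KB
BDP = 23500000 bits (2937500 bytes)


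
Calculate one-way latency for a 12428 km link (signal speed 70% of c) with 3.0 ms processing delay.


Speed = 0.7 * 3e5 km/s = 210000 km/s
Propagation delay = 12428 / 210000 = 0.0592 s = 59.181 ms
Processing delay = 3.0 ms
Total one-way latency = 62.181 ms
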